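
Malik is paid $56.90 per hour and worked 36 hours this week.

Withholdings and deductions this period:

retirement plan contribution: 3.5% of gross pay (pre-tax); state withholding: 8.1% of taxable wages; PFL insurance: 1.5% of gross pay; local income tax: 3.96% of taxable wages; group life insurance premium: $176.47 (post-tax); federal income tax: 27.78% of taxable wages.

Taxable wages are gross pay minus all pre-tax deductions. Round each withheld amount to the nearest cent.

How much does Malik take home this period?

$981.99

Gross pay: 36 × $56.90 = $2,048.40
Retirement plan contribution: $2,048.40 × 0.035 = $71.69
Taxable wages = $2,048.40 − $71.69 = $1,976.71
Local income tax: $1,976.71 × 0.0396 = $78.28
Federal income tax: $1,976.71 × 0.2778 = $549.13
State withholding: $1,976.71 × 0.081 = $160.11
PFL insurance: $2,048.40 × 0.015 = $30.73
Group life insurance premium: $176.47
Total deductions = $71.69 + $78.28 + $549.13 + $160.11 + $30.73 + $176.47 = $1,066.41
Net pay = $2,048.40 − $1,066.41 = $981.99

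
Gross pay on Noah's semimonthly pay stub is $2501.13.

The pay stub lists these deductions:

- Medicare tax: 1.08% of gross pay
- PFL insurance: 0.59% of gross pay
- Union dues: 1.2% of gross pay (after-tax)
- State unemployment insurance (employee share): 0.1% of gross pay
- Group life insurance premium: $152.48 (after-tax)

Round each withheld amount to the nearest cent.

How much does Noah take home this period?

PFL insurance: $2501.13 × 0.0059 = $14.76
Medicare tax: $2501.13 × 0.0108 = $27.01
State unemployment insurance (employee share): $2501.13 × 0.001 = $2.50
Union dues: $2501.13 × 0.012 = $30.01
Group life insurance premium: $152.48
Total deductions = $14.76 + $27.01 + $2.50 + $30.01 + $152.48 = $226.76
Net pay = $2501.13 − $226.76 = $2274.37

$2274.37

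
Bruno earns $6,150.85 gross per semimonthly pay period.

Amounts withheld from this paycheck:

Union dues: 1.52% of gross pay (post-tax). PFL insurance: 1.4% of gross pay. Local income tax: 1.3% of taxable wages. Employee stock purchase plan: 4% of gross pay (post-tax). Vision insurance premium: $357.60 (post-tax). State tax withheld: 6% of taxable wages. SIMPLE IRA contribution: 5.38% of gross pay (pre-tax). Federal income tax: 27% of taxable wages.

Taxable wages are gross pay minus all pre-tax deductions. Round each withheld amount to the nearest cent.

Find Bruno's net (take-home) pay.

$3,040.46

SIMPLE IRA contribution: $6,150.85 × 0.0538 = $330.92
Taxable wages = $6,150.85 − $330.92 = $5,819.93
Federal income tax: $5,819.93 × 0.27 = $1,571.38
Local income tax: $5,819.93 × 0.013 = $75.66
State tax withheld: $5,819.93 × 0.06 = $349.20
PFL insurance: $6,150.85 × 0.014 = $86.11
Union dues: $6,150.85 × 0.0152 = $93.49
Employee stock purchase plan: $6,150.85 × 0.04 = $246.03
Vision insurance premium: $357.60
Total deductions = $330.92 + $1,571.38 + $75.66 + $349.20 + $86.11 + $93.49 + $246.03 + $357.60 = $3,110.39
Net pay = $6,150.85 − $3,110.39 = $3,040.46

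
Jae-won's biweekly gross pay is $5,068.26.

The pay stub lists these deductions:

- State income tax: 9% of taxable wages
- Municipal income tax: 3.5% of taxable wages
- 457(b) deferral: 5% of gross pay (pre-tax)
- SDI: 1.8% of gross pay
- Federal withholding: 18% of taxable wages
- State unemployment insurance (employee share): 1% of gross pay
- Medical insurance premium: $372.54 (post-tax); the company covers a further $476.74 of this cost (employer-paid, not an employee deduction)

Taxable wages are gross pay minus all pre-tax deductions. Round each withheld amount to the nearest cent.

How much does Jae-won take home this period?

457(b) deferral: $5,068.26 × 0.05 = $253.41
Taxable wages = $5,068.26 − $253.41 = $4,814.85
Federal withholding: $4,814.85 × 0.18 = $866.67
State income tax: $4,814.85 × 0.09 = $433.34
Municipal income tax: $4,814.85 × 0.035 = $168.52
State unemployment insurance (employee share): $5,068.26 × 0.01 = $50.68
SDI: $5,068.26 × 0.018 = $91.23
Medical insurance premium: $372.54
(Employer's $476.74 toward medical insurance premium is not withheld from the employee.)
Total deductions = $253.41 + $866.67 + $433.34 + $168.52 + $50.68 + $91.23 + $372.54 = $2,236.39
Net pay = $5,068.26 − $2,236.39 = $2,831.87

$2,831.87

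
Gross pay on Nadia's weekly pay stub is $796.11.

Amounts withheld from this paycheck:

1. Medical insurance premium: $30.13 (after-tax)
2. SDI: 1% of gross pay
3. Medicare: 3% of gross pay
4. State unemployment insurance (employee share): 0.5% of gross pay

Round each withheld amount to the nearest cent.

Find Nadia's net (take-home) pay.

$730.16

SDI: $796.11 × 0.01 = $7.96
Medicare: $796.11 × 0.03 = $23.88
State unemployment insurance (employee share): $796.11 × 0.005 = $3.98
Medical insurance premium: $30.13
Total deductions = $7.96 + $23.88 + $3.98 + $30.13 = $65.95
Net pay = $796.11 − $65.95 = $730.16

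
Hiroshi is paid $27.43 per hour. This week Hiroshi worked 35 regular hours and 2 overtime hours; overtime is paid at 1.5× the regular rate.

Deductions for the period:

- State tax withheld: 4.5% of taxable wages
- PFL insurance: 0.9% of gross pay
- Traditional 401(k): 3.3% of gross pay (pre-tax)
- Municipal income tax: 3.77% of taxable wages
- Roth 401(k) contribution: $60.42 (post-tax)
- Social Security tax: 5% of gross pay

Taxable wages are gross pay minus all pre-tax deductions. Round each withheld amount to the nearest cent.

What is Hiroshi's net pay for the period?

Regular pay: 35 × $27.43 = $960.05
Overtime pay: 2 × $27.43 × 1.5 = $82.29
Gross pay = $960.05 + $82.29 = $1,042.34
Traditional 401(k): $1,042.34 × 0.033 = $34.40
Taxable wages = $1,042.34 − $34.40 = $1,007.94
Municipal income tax: $1,007.94 × 0.0377 = $38.00
State tax withheld: $1,007.94 × 0.045 = $45.36
Social Security tax: $1,042.34 × 0.05 = $52.12
PFL insurance: $1,042.34 × 0.009 = $9.38
Roth 401(k) contribution: $60.42
Total deductions = $34.40 + $38.00 + $45.36 + $52.12 + $9.38 + $60.42 = $239.68
Net pay = $1,042.34 − $239.68 = $802.66

$802.66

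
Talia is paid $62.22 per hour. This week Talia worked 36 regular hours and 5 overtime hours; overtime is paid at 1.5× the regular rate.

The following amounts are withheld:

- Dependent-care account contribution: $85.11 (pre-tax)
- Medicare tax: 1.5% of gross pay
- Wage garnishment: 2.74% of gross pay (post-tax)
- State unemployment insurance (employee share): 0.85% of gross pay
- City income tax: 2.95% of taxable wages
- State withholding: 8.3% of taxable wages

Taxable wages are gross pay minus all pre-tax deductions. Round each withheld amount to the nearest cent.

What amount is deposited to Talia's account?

$2,188.78

Regular pay: 36 × $62.22 = $2,239.92
Overtime pay: 5 × $62.22 × 1.5 = $466.65
Gross pay = $2,239.92 + $466.65 = $2,706.57
Dependent-care account contribution: $85.11
Taxable wages = $2,706.57 − $85.11 = $2,621.46
State withholding: $2,621.46 × 0.083 = $217.58
City income tax: $2,621.46 × 0.0295 = $77.33
State unemployment insurance (employee share): $2,706.57 × 0.0085 = $23.01
Medicare tax: $2,706.57 × 0.015 = $40.60
Wage garnishment: $2,706.57 × 0.0274 = $74.16
Total deductions = $85.11 + $217.58 + $77.33 + $23.01 + $40.60 + $74.16 = $517.79
Net pay = $2,706.57 − $517.79 = $2,188.78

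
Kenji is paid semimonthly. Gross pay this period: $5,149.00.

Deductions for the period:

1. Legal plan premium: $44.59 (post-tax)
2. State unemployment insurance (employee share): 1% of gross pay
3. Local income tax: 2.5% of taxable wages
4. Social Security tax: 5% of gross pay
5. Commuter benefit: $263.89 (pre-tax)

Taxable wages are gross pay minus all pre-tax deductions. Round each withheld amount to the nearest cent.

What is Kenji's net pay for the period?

Commuter benefit: $263.89
Taxable wages = $5,149.00 − $263.89 = $4,885.11
Local income tax: $4,885.11 × 0.025 = $122.13
State unemployment insurance (employee share): $5,149.00 × 0.01 = $51.49
Social Security tax: $5,149.00 × 0.05 = $257.45
Legal plan premium: $44.59
Total deductions = $263.89 + $122.13 + $51.49 + $257.45 + $44.59 = $739.55
Net pay = $5,149.00 − $739.55 = $4,409.45

$4,409.45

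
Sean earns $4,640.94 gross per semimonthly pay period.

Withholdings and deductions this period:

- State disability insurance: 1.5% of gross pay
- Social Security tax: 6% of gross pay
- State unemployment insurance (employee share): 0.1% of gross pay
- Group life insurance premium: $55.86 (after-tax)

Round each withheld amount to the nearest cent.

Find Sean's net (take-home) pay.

$4,232.37

State disability insurance: $4,640.94 × 0.015 = $69.61
Social Security tax: $4,640.94 × 0.06 = $278.46
State unemployment insurance (employee share): $4,640.94 × 0.001 = $4.64
Group life insurance premium: $55.86
Total deductions = $69.61 + $278.46 + $4.64 + $55.86 = $408.57
Net pay = $4,640.94 − $408.57 = $4,232.37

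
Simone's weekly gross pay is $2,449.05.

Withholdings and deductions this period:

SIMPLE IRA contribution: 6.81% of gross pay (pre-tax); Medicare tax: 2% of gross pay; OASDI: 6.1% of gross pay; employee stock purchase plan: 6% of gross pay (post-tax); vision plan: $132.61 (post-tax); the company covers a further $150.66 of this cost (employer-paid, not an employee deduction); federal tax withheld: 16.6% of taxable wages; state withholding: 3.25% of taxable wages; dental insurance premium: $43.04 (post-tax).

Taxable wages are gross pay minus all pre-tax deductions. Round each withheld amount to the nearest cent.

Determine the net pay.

$1,308.28

SIMPLE IRA contribution: $2,449.05 × 0.0681 = $166.78
Taxable wages = $2,449.05 − $166.78 = $2,282.27
Federal tax withheld: $2,282.27 × 0.166 = $378.86
State withholding: $2,282.27 × 0.0325 = $74.17
OASDI: $2,449.05 × 0.061 = $149.39
Medicare tax: $2,449.05 × 0.02 = $48.98
Vision plan: $132.61
Dental insurance premium: $43.04
Employee stock purchase plan: $2,449.05 × 0.06 = $146.94
(Employer's $150.66 toward vision plan is not withheld from the employee.)
Total deductions = $166.78 + $378.86 + $74.17 + $149.39 + $48.98 + $132.61 + $43.04 + $146.94 = $1,140.77
Net pay = $2,449.05 − $1,140.77 = $1,308.28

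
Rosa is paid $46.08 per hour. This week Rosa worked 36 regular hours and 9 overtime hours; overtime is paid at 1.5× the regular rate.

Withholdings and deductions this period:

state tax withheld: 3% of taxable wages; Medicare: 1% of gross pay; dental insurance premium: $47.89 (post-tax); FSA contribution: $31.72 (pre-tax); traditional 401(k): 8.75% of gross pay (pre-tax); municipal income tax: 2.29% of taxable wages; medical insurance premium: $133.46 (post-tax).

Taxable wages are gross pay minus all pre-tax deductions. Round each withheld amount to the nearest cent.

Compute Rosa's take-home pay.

Regular pay: 36 × $46.08 = $1,658.88
Overtime pay: 9 × $46.08 × 1.5 = $622.08
Gross pay = $1,658.88 + $622.08 = $2,280.96
Traditional 401(k): $2,280.96 × 0.0875 = $199.58
FSA contribution: $31.72
Pre-tax total = $199.58 + $31.72 = $231.30
Taxable wages = $2,280.96 − $231.30 = $2,049.66
State tax withheld: $2,049.66 × 0.03 = $61.49
Municipal income tax: $2,049.66 × 0.0229 = $46.94
Medicare: $2,280.96 × 0.01 = $22.81
Medical insurance premium: $133.46
Dental insurance premium: $47.89
Total deductions = $199.58 + $31.72 + $61.49 + $46.94 + $22.81 + $133.46 + $47.89 = $543.89
Net pay = $2,280.96 − $543.89 = $1,737.07

$1,737.07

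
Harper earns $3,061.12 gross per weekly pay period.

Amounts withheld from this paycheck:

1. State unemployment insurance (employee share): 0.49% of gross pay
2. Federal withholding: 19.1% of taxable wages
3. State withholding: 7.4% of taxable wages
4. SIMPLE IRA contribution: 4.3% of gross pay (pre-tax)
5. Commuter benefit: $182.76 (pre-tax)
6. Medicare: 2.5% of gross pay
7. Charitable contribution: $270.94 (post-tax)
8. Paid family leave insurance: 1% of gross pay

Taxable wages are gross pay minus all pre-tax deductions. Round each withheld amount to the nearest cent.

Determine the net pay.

$1,625.76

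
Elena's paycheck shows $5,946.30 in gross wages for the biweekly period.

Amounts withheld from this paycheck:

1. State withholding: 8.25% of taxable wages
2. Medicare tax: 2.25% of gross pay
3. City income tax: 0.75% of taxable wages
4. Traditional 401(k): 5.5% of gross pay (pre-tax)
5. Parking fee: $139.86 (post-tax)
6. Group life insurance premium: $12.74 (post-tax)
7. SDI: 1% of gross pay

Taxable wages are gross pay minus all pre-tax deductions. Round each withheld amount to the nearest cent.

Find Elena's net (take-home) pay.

Traditional 401(k): $5,946.30 × 0.055 = $327.05
Taxable wages = $5,946.30 − $327.05 = $5,619.25
City income tax: $5,619.25 × 0.0075 = $42.14
State withholding: $5,619.25 × 0.0825 = $463.59
Medicare tax: $5,946.30 × 0.0225 = $133.79
SDI: $5,946.30 × 0.01 = $59.46
Group life insurance premium: $12.74
Parking fee: $139.86
Total deductions = $327.05 + $42.14 + $463.59 + $133.79 + $59.46 + $12.74 + $139.86 = $1,178.63
Net pay = $5,946.30 − $1,178.63 = $4,767.67

$4,767.67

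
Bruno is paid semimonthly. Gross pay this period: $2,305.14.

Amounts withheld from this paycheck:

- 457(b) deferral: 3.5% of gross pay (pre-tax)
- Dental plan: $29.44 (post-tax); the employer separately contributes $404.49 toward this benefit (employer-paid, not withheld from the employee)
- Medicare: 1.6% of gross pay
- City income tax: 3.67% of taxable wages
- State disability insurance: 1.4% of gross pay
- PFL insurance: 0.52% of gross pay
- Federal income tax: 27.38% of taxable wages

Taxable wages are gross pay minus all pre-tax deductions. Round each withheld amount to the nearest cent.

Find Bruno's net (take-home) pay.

457(b) deferral: $2,305.14 × 0.035 = $80.68
Taxable wages = $2,305.14 − $80.68 = $2,224.46
Federal income tax: $2,224.46 × 0.2738 = $609.06
City income tax: $2,224.46 × 0.0367 = $81.64
State disability insurance: $2,305.14 × 0.014 = $32.27
PFL insurance: $2,305.14 × 0.0052 = $11.99
Medicare: $2,305.14 × 0.016 = $36.88
Dental plan: $29.44
(Employer's $404.49 toward dental plan is not withheld from the employee.)
Total deductions = $80.68 + $609.06 + $81.64 + $32.27 + $11.99 + $36.88 + $29.44 = $881.96
Net pay = $2,305.14 − $881.96 = $1,423.18

$1,423.18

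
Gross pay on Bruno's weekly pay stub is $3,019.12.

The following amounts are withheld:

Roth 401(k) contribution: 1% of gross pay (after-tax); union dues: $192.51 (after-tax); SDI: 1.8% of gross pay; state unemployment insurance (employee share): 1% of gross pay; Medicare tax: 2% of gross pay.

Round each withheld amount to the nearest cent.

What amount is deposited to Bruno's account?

$2,651.51

State unemployment insurance (employee share): $3,019.12 × 0.01 = $30.19
SDI: $3,019.12 × 0.018 = $54.34
Medicare tax: $3,019.12 × 0.02 = $60.38
Union dues: $192.51
Roth 401(k) contribution: $3,019.12 × 0.01 = $30.19
Total deductions = $30.19 + $54.34 + $60.38 + $192.51 + $30.19 = $367.61
Net pay = $3,019.12 − $367.61 = $2,651.51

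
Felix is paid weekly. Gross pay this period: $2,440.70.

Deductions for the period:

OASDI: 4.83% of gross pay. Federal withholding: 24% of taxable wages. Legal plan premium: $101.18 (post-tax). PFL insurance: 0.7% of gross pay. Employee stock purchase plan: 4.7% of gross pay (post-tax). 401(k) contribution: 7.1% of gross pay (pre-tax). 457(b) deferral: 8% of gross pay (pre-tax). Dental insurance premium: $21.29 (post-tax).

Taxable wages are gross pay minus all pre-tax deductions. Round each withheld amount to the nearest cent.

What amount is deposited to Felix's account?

401(k) contribution: $2,440.70 × 0.071 = $173.29
457(b) deferral: $2,440.70 × 0.08 = $195.26
Pre-tax total = $173.29 + $195.26 = $368.55
Taxable wages = $2,440.70 − $368.55 = $2,072.15
Federal withholding: $2,072.15 × 0.24 = $497.32
PFL insurance: $2,440.70 × 0.007 = $17.08
OASDI: $2,440.70 × 0.0483 = $117.89
Legal plan premium: $101.18
Employee stock purchase plan: $2,440.70 × 0.047 = $114.71
Dental insurance premium: $21.29
Total deductions = $173.29 + $195.26 + $497.32 + $17.08 + $117.89 + $101.18 + $114.71 + $21.29 = $1,238.02
Net pay = $2,440.70 − $1,238.02 = $1,202.68

$1,202.68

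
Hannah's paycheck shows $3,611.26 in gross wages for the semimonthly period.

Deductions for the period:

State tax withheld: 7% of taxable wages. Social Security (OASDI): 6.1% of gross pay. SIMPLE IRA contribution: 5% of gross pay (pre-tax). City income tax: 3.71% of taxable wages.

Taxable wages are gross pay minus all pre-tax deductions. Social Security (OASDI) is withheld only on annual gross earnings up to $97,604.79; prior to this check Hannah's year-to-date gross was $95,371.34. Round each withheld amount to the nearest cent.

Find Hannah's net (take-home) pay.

SIMPLE IRA contribution: $3,611.26 × 0.05 = $180.56
Taxable wages = $3,611.26 − $180.56 = $3,430.70
State tax withheld: $3,430.70 × 0.07 = $240.15
City income tax: $3,430.70 × 0.0371 = $127.28
Social Security (OASDI): only $97,604.79 − $95,371.34 = $2,233.45 of this check is subject → $2,233.45 × 0.061 = $136.24
Total deductions = $180.56 + $240.15 + $127.28 + $136.24 = $684.23
Net pay = $3,611.26 − $684.23 = $2,927.03

$2,927.03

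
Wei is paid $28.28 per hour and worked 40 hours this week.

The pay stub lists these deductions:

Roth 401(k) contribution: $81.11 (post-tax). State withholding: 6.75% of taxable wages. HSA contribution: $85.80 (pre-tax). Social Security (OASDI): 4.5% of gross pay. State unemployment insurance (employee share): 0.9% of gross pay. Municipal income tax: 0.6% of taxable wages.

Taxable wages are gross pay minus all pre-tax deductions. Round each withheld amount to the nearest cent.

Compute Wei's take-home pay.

$826.38

Gross pay: 40 × $28.28 = $1,131.20
HSA contribution: $85.80
Taxable wages = $1,131.20 − $85.80 = $1,045.40
Municipal income tax: $1,045.40 × 0.006 = $6.27
State withholding: $1,045.40 × 0.0675 = $70.56
Social Security (OASDI): $1,131.20 × 0.045 = $50.90
State unemployment insurance (employee share): $1,131.20 × 0.009 = $10.18
Roth 401(k) contribution: $81.11
Total deductions = $85.80 + $6.27 + $70.56 + $50.90 + $10.18 + $81.11 = $304.82
Net pay = $1,131.20 − $304.82 = $826.38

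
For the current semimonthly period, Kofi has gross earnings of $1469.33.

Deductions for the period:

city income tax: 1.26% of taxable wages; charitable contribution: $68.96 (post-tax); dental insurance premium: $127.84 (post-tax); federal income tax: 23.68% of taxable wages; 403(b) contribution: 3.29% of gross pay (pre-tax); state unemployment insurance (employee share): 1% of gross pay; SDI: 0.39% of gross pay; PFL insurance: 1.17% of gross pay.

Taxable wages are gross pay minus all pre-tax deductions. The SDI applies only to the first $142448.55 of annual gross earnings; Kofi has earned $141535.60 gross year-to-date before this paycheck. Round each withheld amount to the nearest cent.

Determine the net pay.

403(b) contribution: $1469.33 × 0.0329 = $48.34
Taxable wages = $1469.33 − $48.34 = $1420.99
Federal income tax: $1420.99 × 0.2368 = $336.49
City income tax: $1420.99 × 0.0126 = $17.90
SDI: only $142448.55 − $141535.60 = $912.95 of this check is subject → $912.95 × 0.0039 = $3.56
PFL insurance: $1469.33 × 0.0117 = $17.19
State unemployment insurance (employee share): $1469.33 × 0.01 = $14.69
Charitable contribution: $68.96
Dental insurance premium: $127.84
Total deductions = $48.34 + $336.49 + $17.90 + $3.56 + $17.19 + $14.69 + $68.96 + $127.84 = $634.97
Net pay = $1469.33 − $634.97 = $834.36

$834.36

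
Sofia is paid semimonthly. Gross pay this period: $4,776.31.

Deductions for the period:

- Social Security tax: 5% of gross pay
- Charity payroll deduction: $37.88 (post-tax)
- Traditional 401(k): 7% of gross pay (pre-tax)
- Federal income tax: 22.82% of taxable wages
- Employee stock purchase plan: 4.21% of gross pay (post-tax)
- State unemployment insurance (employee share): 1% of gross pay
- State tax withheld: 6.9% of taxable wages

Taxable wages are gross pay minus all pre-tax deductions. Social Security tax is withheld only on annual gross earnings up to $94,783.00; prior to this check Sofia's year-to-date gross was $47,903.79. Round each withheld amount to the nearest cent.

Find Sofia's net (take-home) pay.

$2,596.27

Traditional 401(k): $4,776.31 × 0.07 = $334.34
Taxable wages = $4,776.31 − $334.34 = $4,441.97
Federal income tax: $4,441.97 × 0.2282 = $1,013.66
State tax withheld: $4,441.97 × 0.069 = $306.50
State unemployment insurance (employee share): $4,776.31 × 0.01 = $47.76
Social Security tax: cap not yet reached, full $4,776.31 is subject → $4,776.31 × 0.05 = $238.82
Employee stock purchase plan: $4,776.31 × 0.0421 = $201.08
Charity payroll deduction: $37.88
Total deductions = $334.34 + $1,013.66 + $306.50 + $47.76 + $238.82 + $201.08 + $37.88 = $2,180.04
Net pay = $4,776.31 − $2,180.04 = $2,596.27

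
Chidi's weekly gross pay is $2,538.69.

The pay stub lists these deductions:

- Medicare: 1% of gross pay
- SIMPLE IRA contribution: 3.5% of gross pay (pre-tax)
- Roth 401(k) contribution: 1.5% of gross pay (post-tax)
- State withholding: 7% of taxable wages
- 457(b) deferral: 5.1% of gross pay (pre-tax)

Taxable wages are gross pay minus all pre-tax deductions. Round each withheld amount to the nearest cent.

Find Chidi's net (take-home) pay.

457(b) deferral: $2,538.69 × 0.051 = $129.47
SIMPLE IRA contribution: $2,538.69 × 0.035 = $88.85
Pre-tax total = $129.47 + $88.85 = $218.32
Taxable wages = $2,538.69 − $218.32 = $2,320.37
State withholding: $2,320.37 × 0.07 = $162.43
Medicare: $2,538.69 × 0.01 = $25.39
Roth 401(k) contribution: $2,538.69 × 0.015 = $38.08
Total deductions = $129.47 + $88.85 + $162.43 + $25.39 + $38.08 = $444.22
Net pay = $2,538.69 − $444.22 = $2,094.47

$2,094.47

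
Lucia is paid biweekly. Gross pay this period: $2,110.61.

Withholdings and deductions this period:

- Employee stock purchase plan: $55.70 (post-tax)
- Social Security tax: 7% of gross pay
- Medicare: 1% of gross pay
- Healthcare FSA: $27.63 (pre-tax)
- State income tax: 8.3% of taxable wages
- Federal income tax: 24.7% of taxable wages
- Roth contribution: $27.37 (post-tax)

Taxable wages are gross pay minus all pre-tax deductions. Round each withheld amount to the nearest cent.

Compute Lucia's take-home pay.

Healthcare FSA: $27.63
Taxable wages = $2,110.61 − $27.63 = $2,082.98
State income tax: $2,082.98 × 0.083 = $172.89
Federal income tax: $2,082.98 × 0.247 = $514.50
Social Security tax: $2,110.61 × 0.07 = $147.74
Medicare: $2,110.61 × 0.01 = $21.11
Employee stock purchase plan: $55.70
Roth contribution: $27.37
Total deductions = $27.63 + $172.89 + $514.50 + $147.74 + $21.11 + $55.70 + $27.37 = $966.94
Net pay = $2,110.61 − $966.94 = $1,143.67

$1,143.67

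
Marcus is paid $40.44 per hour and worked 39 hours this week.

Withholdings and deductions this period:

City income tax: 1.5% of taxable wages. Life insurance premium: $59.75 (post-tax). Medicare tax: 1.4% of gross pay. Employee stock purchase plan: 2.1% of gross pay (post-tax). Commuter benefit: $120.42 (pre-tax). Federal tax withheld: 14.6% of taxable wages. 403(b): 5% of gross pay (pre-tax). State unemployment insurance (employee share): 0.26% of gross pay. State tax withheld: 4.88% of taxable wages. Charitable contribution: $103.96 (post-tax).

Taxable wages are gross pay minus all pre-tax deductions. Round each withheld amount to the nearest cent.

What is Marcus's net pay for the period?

Gross pay: 39 × $40.44 = $1,577.16
403(b): $1,577.16 × 0.05 = $78.86
Commuter benefit: $120.42
Pre-tax total = $78.86 + $120.42 = $199.28
Taxable wages = $1,577.16 − $199.28 = $1,377.88
State tax withheld: $1,377.88 × 0.0488 = $67.24
Federal tax withheld: $1,377.88 × 0.146 = $201.17
City income tax: $1,377.88 × 0.015 = $20.67
State unemployment insurance (employee share): $1,577.16 × 0.0026 = $4.10
Medicare tax: $1,577.16 × 0.014 = $22.08
Charitable contribution: $103.96
Employee stock purchase plan: $1,577.16 × 0.021 = $33.12
Life insurance premium: $59.75
Total deductions = $78.86 + $120.42 + $67.24 + $201.17 + $20.67 + $4.10 + $22.08 + $103.96 + $33.12 + $59.75 = $711.37
Net pay = $1,577.16 − $711.37 = $865.79

$865.79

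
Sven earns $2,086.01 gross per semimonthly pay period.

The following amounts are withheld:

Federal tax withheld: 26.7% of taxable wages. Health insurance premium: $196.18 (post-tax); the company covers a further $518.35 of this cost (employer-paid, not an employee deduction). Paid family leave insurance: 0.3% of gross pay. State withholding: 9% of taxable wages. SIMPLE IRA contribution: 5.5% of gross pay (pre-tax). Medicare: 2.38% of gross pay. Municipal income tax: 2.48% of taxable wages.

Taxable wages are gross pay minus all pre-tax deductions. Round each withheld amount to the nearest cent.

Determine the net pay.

$966.55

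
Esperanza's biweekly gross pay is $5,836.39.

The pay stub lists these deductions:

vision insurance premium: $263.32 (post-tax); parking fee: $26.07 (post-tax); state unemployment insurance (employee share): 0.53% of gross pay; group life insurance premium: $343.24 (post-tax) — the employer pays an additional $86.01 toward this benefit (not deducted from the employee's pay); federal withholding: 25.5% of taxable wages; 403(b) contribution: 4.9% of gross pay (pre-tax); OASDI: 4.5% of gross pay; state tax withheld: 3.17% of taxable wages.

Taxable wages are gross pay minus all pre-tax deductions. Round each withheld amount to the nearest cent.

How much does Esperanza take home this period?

$3,032.91

403(b) contribution: $5,836.39 × 0.049 = $285.98
Taxable wages = $5,836.39 − $285.98 = $5,550.41
State tax withheld: $5,550.41 × 0.0317 = $175.95
Federal withholding: $5,550.41 × 0.255 = $1,415.35
State unemployment insurance (employee share): $5,836.39 × 0.0053 = $30.93
OASDI: $5,836.39 × 0.045 = $262.64
Vision insurance premium: $263.32
Group life insurance premium: $343.24
Parking fee: $26.07
(Employer's $86.01 toward group life insurance premium is not withheld from the employee.)
Total deductions = $285.98 + $175.95 + $1,415.35 + $30.93 + $262.64 + $263.32 + $343.24 + $26.07 = $2,803.48
Net pay = $5,836.39 − $2,803.48 = $3,032.91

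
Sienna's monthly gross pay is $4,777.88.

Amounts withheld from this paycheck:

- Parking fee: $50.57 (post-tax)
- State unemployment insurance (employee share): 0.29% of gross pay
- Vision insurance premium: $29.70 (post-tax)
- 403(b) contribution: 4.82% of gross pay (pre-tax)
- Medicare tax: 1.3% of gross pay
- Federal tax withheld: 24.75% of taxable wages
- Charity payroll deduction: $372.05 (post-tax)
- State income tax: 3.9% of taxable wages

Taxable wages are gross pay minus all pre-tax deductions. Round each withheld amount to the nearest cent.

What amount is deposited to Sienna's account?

$2,716.41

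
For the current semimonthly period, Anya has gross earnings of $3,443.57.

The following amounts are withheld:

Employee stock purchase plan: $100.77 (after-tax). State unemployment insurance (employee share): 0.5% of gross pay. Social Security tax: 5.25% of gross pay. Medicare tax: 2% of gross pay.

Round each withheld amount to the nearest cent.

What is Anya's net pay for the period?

$3,075.92

Medicare tax: $3,443.57 × 0.02 = $68.87
Social Security tax: $3,443.57 × 0.0525 = $180.79
State unemployment insurance (employee share): $3,443.57 × 0.005 = $17.22
Employee stock purchase plan: $100.77
Total deductions = $68.87 + $180.79 + $17.22 + $100.77 = $367.65
Net pay = $3,443.57 − $367.65 = $3,075.92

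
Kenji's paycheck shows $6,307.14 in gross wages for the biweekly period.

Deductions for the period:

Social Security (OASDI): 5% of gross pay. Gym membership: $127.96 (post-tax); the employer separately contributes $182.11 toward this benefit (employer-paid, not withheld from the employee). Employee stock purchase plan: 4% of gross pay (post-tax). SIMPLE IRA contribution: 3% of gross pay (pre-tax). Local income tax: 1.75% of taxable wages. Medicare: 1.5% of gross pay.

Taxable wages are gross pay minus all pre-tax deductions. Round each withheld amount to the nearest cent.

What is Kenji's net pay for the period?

$5,220.65

SIMPLE IRA contribution: $6,307.14 × 0.03 = $189.21
Taxable wages = $6,307.14 − $189.21 = $6,117.93
Local income tax: $6,117.93 × 0.0175 = $107.06
Social Security (OASDI): $6,307.14 × 0.05 = $315.36
Medicare: $6,307.14 × 0.015 = $94.61
Employee stock purchase plan: $6,307.14 × 0.04 = $252.29
Gym membership: $127.96
(Employer's $182.11 toward gym membership is not withheld from the employee.)
Total deductions = $189.21 + $107.06 + $315.36 + $94.61 + $252.29 + $127.96 = $1,086.49
Net pay = $6,307.14 − $1,086.49 = $5,220.65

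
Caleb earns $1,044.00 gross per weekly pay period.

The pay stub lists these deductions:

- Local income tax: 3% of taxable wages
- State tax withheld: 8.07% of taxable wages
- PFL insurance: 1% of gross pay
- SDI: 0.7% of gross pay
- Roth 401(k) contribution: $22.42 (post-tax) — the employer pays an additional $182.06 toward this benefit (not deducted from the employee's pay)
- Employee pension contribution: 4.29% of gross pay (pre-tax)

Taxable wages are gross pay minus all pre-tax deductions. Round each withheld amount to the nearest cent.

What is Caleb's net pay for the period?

$848.42

Employee pension contribution: $1,044.00 × 0.0429 = $44.79
Taxable wages = $1,044.00 − $44.79 = $999.21
State tax withheld: $999.21 × 0.0807 = $80.64
Local income tax: $999.21 × 0.03 = $29.98
PFL insurance: $1,044.00 × 0.01 = $10.44
SDI: $1,044.00 × 0.007 = $7.31
Roth 401(k) contribution: $22.42
(Employer's $182.06 toward Roth 401(k) contribution is not withheld from the employee.)
Total deductions = $44.79 + $80.64 + $29.98 + $10.44 + $7.31 + $22.42 = $195.58
Net pay = $1,044.00 − $195.58 = $848.42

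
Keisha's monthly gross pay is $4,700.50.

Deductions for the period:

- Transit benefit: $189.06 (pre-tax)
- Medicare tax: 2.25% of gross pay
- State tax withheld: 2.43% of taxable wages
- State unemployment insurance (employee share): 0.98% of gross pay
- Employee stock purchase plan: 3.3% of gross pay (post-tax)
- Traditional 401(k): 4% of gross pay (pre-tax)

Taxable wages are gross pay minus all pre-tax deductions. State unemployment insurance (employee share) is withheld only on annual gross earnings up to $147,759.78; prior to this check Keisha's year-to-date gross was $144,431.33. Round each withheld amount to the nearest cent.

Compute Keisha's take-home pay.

$3,924.86

Traditional 401(k): $4,700.50 × 0.04 = $188.02
Transit benefit: $189.06
Pre-tax total = $188.02 + $189.06 = $377.08
Taxable wages = $4,700.50 − $377.08 = $4,323.42
State tax withheld: $4,323.42 × 0.0243 = $105.06
State unemployment insurance (employee share): only $147,759.78 − $144,431.33 = $3,328.45 of this check is subject → $3,328.45 × 0.0098 = $32.62
Medicare tax: $4,700.50 × 0.0225 = $105.76
Employee stock purchase plan: $4,700.50 × 0.033 = $155.12
Total deductions = $188.02 + $189.06 + $105.06 + $32.62 + $105.76 + $155.12 = $775.64
Net pay = $4,700.50 − $775.64 = $3,924.86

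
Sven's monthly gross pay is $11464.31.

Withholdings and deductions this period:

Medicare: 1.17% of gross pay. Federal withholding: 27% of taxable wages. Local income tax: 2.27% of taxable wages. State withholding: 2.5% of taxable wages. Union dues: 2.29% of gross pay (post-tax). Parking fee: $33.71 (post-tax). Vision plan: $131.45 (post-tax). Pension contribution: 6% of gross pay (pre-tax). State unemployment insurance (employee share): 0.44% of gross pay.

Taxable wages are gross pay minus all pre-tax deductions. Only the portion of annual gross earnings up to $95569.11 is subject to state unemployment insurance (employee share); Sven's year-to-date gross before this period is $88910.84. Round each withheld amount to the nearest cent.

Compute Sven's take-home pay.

$6761.65

Pension contribution: $11464.31 × 0.06 = $687.86
Taxable wages = $11464.31 − $687.86 = $10776.45
Federal withholding: $10776.45 × 0.27 = $2909.64
Local income tax: $10776.45 × 0.0227 = $244.63
State withholding: $10776.45 × 0.025 = $269.41
Medicare: $11464.31 × 0.0117 = $134.13
State unemployment insurance (employee share): only $95569.11 − $88910.84 = $6658.27 of this check is subject → $6658.27 × 0.0044 = $29.30
Union dues: $11464.31 × 0.0229 = $262.53
Vision plan: $131.45
Parking fee: $33.71
Total deductions = $687.86 + $2909.64 + $244.63 + $269.41 + $134.13 + $29.30 + $262.53 + $131.45 + $33.71 = $4702.66
Net pay = $11464.31 − $4702.66 = $6761.65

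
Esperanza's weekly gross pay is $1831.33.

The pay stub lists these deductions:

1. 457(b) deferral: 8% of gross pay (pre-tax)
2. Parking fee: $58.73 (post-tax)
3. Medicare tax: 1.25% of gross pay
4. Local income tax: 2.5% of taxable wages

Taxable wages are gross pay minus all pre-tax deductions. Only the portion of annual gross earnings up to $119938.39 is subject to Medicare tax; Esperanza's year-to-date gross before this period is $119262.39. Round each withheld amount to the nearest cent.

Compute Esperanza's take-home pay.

$1575.52

457(b) deferral: $1831.33 × 0.08 = $146.51
Taxable wages = $1831.33 − $146.51 = $1684.82
Local income tax: $1684.82 × 0.025 = $42.12
Medicare tax: only $119938.39 − $119262.39 = $676.00 of this check is subject → $676.00 × 0.0125 = $8.45
Parking fee: $58.73
Total deductions = $146.51 + $42.12 + $8.45 + $58.73 = $255.81
Net pay = $1831.33 − $255.81 = $1575.52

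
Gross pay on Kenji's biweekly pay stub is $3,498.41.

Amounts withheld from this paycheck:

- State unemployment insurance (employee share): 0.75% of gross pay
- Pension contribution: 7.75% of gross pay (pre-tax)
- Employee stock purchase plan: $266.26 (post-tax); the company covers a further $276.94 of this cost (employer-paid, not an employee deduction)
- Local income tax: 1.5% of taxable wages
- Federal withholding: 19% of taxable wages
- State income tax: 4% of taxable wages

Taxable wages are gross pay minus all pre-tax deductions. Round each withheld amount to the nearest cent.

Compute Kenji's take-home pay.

Pension contribution: $3,498.41 × 0.0775 = $271.13
Taxable wages = $3,498.41 − $271.13 = $3,227.28
State income tax: $3,227.28 × 0.04 = $129.09
Federal withholding: $3,227.28 × 0.19 = $613.18
Local income tax: $3,227.28 × 0.015 = $48.41
State unemployment insurance (employee share): $3,498.41 × 0.0075 = $26.24
Employee stock purchase plan: $266.26
(Employer's $276.94 toward employee stock purchase plan is not withheld from the employee.)
Total deductions = $271.13 + $129.09 + $613.18 + $48.41 + $26.24 + $266.26 = $1,354.31
Net pay = $3,498.41 − $1,354.31 = $2,144.10

$2,144.10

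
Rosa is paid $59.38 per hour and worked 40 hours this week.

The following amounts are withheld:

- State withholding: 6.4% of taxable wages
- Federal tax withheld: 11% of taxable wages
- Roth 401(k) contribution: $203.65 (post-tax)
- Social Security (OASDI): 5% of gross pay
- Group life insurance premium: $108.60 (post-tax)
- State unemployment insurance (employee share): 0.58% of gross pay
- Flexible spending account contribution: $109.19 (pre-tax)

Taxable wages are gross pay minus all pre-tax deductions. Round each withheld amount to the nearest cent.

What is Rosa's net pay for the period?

Gross pay: 40 × $59.38 = $2375.20
Flexible spending account contribution: $109.19
Taxable wages = $2375.20 − $109.19 = $2266.01
Federal tax withheld: $2266.01 × 0.11 = $249.26
State withholding: $2266.01 × 0.064 = $145.02
Social Security (OASDI): $2375.20 × 0.05 = $118.76
State unemployment insurance (employee share): $2375.20 × 0.0058 = $13.78
Roth 401(k) contribution: $203.65
Group life insurance premium: $108.60
Total deductions = $109.19 + $249.26 + $145.02 + $118.76 + $13.78 + $203.65 + $108.60 = $948.26
Net pay = $2375.20 − $948.26 = $1426.94

$1426.94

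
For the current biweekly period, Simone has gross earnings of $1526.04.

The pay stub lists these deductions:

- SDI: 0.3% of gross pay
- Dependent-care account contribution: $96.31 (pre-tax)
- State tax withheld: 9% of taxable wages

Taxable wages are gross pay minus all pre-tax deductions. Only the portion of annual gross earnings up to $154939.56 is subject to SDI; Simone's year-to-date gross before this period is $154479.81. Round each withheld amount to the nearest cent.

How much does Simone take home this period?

Dependent-care account contribution: $96.31
Taxable wages = $1526.04 − $96.31 = $1429.73
State tax withheld: $1429.73 × 0.09 = $128.68
SDI: only $154939.56 − $154479.81 = $459.75 of this check is subject → $459.75 × 0.003 = $1.38
Total deductions = $96.31 + $128.68 + $1.38 = $226.37
Net pay = $1526.04 − $226.37 = $1299.67

$1299.67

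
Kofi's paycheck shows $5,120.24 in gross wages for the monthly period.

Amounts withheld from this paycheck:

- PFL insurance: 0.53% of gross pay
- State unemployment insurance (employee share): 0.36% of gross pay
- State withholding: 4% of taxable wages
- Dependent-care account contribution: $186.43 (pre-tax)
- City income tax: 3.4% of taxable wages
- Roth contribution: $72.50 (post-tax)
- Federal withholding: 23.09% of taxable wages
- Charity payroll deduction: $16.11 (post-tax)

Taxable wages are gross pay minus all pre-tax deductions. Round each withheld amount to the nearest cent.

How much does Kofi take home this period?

$3,295.31

Dependent-care account contribution: $186.43
Taxable wages = $5,120.24 − $186.43 = $4,933.81
City income tax: $4,933.81 × 0.034 = $167.75
State withholding: $4,933.81 × 0.04 = $197.35
Federal withholding: $4,933.81 × 0.2309 = $1,139.22
PFL insurance: $5,120.24 × 0.0053 = $27.14
State unemployment insurance (employee share): $5,120.24 × 0.0036 = $18.43
Charity payroll deduction: $16.11
Roth contribution: $72.50
Total deductions = $186.43 + $167.75 + $197.35 + $1,139.22 + $27.14 + $18.43 + $16.11 + $72.50 = $1,824.93
Net pay = $5,120.24 − $1,824.93 = $3,295.31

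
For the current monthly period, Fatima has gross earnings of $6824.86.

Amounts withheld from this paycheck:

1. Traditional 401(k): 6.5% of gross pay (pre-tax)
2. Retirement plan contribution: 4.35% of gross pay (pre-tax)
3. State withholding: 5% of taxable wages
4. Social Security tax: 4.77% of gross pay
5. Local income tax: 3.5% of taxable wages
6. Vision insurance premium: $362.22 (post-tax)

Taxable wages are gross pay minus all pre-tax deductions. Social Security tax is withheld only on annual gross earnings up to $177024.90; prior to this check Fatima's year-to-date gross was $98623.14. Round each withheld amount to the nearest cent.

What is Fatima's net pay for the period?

$4879.42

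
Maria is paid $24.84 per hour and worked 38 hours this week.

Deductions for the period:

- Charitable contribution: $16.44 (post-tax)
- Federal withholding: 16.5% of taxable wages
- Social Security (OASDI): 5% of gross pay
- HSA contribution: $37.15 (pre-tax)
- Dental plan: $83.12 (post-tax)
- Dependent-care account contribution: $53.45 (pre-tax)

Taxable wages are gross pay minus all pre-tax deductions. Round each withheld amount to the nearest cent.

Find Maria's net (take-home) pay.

$565.76

Gross pay: 38 × $24.84 = $943.92
HSA contribution: $37.15
Dependent-care account contribution: $53.45
Pre-tax total = $37.15 + $53.45 = $90.60
Taxable wages = $943.92 − $90.60 = $853.32
Federal withholding: $853.32 × 0.165 = $140.80
Social Security (OASDI): $943.92 × 0.05 = $47.20
Charitable contribution: $16.44
Dental plan: $83.12
Total deductions = $37.15 + $53.45 + $140.80 + $47.20 + $16.44 + $83.12 = $378.16
Net pay = $943.92 − $378.16 = $565.76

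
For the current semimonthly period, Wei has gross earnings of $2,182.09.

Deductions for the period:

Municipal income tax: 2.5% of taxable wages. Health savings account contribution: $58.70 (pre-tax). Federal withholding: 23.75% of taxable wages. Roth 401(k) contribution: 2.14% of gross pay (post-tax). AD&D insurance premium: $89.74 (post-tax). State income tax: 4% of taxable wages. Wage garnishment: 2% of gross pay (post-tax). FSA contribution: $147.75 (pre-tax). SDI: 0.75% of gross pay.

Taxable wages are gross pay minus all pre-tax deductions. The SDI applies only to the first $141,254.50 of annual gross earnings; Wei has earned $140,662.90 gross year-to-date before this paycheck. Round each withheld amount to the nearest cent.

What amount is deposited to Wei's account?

Health savings account contribution: $58.70
FSA contribution: $147.75
Pre-tax total = $58.70 + $147.75 = $206.45
Taxable wages = $2,182.09 − $206.45 = $1,975.64
State income tax: $1,975.64 × 0.04 = $79.03
Federal withholding: $1,975.64 × 0.2375 = $469.21
Municipal income tax: $1,975.64 × 0.025 = $49.39
SDI: only $141,254.50 − $140,662.90 = $591.60 of this check is subject → $591.60 × 0.0075 = $4.44
Roth 401(k) contribution: $2,182.09 × 0.0214 = $46.70
AD&D insurance premium: $89.74
Wage garnishment: $2,182.09 × 0.02 = $43.64
Total deductions = $58.70 + $147.75 + $79.03 + $469.21 + $49.39 + $4.44 + $46.70 + $89.74 + $43.64 = $988.60
Net pay = $2,182.09 − $988.60 = $1,193.49

$1,193.49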